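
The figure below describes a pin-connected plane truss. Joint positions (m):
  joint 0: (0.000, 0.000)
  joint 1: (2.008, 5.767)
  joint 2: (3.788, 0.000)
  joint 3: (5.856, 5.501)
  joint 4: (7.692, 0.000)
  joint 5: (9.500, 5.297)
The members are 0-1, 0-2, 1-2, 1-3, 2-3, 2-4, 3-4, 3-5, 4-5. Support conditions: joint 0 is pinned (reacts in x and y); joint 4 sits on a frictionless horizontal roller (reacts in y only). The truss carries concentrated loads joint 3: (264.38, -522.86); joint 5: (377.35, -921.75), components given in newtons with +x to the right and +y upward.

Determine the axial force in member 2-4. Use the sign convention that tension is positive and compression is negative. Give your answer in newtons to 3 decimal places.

66.044

N=6 nodes, M=9 members, R=3 reactions → 2N=12, M+R=12
member 0 (0-1): L=6.1066, (cx,cy)=(0.3288,0.9444)
member 1 (0-2): L=3.7880, (cx,cy)=(1.0000,0.0000)
member 2 (1-2): L=6.0355, (cx,cy)=(0.2949,-0.9555)
member 3 (1-3): L=3.8572, (cx,cy)=(0.9976,-0.0690)
member 4 (2-3): L=5.8769, (cx,cy)=(0.3519,0.9360)
member 5 (2-4): L=3.9040, (cx,cy)=(1.0000,0.0000)
member 6 (3-4): L=5.7993, (cx,cy)=(0.3166,-0.9486)
member 7 (3-5): L=3.6497, (cx,cy)=(0.9984,-0.0559)
member 8 (4-5): L=5.5971, (cx,cy)=(0.3230,0.9464)
solve A·x = −loads:
  F[0-1] = +572.6301 N (tension)
  F[0-2] = +453.4346 N (tension)
  F[1-2] = -592.2179 N (compression)
  F[1-3] = +363.8208 N (tension)
  F[2-3] = +604.5417 N (tension)
  F[2-4] = +66.0445 N (tension)
  F[3-4] = -1161.3976 N (compression)
  F[3-5] = +680.0554 N (tension)
  F[4-5] = -933.7995 N (compression)
  Rx@0 = -641.7300 N
  Ry@0 = -540.7866 N
  Ry@4 = +1985.3966 N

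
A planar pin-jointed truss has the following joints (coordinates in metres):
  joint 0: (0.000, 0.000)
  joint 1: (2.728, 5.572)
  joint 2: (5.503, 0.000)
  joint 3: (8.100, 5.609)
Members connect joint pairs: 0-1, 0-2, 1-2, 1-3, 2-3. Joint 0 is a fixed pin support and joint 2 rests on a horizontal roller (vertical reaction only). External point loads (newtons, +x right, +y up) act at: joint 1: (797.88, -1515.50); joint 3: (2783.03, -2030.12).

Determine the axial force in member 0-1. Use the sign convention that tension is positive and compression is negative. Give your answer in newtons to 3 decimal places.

4273.702

N=4 nodes, M=5 members, R=3 reactions → 2N=8, M+R=8
member 0 (0-1): L=6.2040, (cx,cy)=(0.4397,0.8981)
member 1 (0-2): L=5.5030, (cx,cy)=(1.0000,0.0000)
member 2 (1-2): L=6.2248, (cx,cy)=(0.4458,-0.8951)
member 3 (1-3): L=5.3721, (cx,cy)=(1.0000,0.0069)
member 4 (2-3): L=6.1810, (cx,cy)=(0.4202,0.9075)
solve A·x = −loads:
  F[0-1] = +4273.7017 N (tension)
  F[0-2] = +1701.6827 N (tension)
  F[1-2] = -5952.3435 N (compression)
  F[1-3] = +3734.9866 N (tension)
  F[2-3] = -2265.5129 N (compression)
  Rx@0 = -3580.9100 N
  Ry@0 = -3838.3630 N
  Ry@2 = +7383.9830 N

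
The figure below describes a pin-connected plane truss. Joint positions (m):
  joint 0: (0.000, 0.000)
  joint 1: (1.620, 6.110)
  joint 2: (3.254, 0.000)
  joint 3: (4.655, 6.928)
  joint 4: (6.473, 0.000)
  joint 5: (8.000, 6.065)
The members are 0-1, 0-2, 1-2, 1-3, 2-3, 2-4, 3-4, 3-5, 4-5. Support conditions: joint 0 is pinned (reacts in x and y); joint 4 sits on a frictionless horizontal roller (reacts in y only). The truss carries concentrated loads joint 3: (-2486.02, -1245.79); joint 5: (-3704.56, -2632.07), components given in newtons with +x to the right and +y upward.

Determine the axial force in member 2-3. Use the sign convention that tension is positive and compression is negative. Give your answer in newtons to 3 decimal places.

N=6 nodes, M=9 members, R=3 reactions → 2N=12, M+R=12
member 0 (0-1): L=6.3211, (cx,cy)=(0.2563,0.9666)
member 1 (0-2): L=3.2540, (cx,cy)=(1.0000,0.0000)
member 2 (1-2): L=6.3247, (cx,cy)=(0.2584,-0.9661)
member 3 (1-3): L=3.1433, (cx,cy)=(0.9655,0.2602)
member 4 (2-3): L=7.0682, (cx,cy)=(0.1982,0.9802)
member 5 (2-4): L=3.2190, (cx,cy)=(1.0000,0.0000)
member 6 (3-4): L=7.1626, (cx,cy)=(0.2538,-0.9673)
member 7 (3-5): L=3.4545, (cx,cy)=(0.9683,-0.2498)
member 8 (4-5): L=6.2543, (cx,cy)=(0.2442,0.9697)
solve A·x = −loads:
  F[0-1] = -6063.3081 N (compression)
  F[0-2] = -4636.6519 N (compression)
  F[1-2] = +5254.4917 N (tension)
  F[1-3] = -3015.3265 N (compression)
  F[2-3] = -5178.8584 N (compression)
  F[2-4] = -2252.6414 N (compression)
  F[3-4] = +5533.1420 N (tension)
  F[3-5] = -2949.8705 N (compression)
  F[4-5] = -3474.1357 N (compression)
  Rx@0 = +6190.5800 N
  Ry@0 = +5860.8031 N
  Ry@4 = -1982.9431 N

-5178.858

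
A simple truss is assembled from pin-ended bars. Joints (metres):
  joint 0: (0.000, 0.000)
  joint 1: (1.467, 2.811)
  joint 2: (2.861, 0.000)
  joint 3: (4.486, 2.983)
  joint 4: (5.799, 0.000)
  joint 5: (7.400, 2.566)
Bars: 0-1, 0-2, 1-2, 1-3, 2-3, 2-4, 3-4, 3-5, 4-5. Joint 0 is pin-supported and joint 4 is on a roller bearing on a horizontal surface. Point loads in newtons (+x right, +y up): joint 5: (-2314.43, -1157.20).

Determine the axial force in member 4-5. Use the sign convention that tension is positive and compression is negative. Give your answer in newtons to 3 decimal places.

-1610.549

N=6 nodes, M=9 members, R=3 reactions → 2N=12, M+R=12
member 0 (0-1): L=3.1708, (cx,cy)=(0.4627,0.8865)
member 1 (0-2): L=2.8610, (cx,cy)=(1.0000,0.0000)
member 2 (1-2): L=3.1377, (cx,cy)=(0.4443,-0.8959)
member 3 (1-3): L=3.0239, (cx,cy)=(0.9984,0.0569)
member 4 (2-3): L=3.3969, (cx,cy)=(0.4784,0.8782)
member 5 (2-4): L=2.9380, (cx,cy)=(1.0000,0.0000)
member 6 (3-4): L=3.2592, (cx,cy)=(0.4029,-0.9153)
member 7 (3-5): L=2.9437, (cx,cy)=(0.9899,-0.1417)
member 8 (4-5): L=3.0245, (cx,cy)=(0.5293,0.8484)
solve A·x = −loads:
  F[0-1] = -794.8144 N (compression)
  F[0-2] = -1946.6988 N (compression)
  F[1-2] = +742.1618 N (tension)
  F[1-3] = -698.5892 N (compression)
  F[2-3] = -757.1497 N (compression)
  F[2-4] = -1254.7683 N (compression)
  F[3-4] = +998.4374 N (tension)
  F[3-5] = -1476.7868 N (compression)
  F[4-5] = -1610.5488 N (compression)
  Rx@0 = +2314.4300 N
  Ry@0 = +704.6301 N
  Ry@4 = +452.5699 N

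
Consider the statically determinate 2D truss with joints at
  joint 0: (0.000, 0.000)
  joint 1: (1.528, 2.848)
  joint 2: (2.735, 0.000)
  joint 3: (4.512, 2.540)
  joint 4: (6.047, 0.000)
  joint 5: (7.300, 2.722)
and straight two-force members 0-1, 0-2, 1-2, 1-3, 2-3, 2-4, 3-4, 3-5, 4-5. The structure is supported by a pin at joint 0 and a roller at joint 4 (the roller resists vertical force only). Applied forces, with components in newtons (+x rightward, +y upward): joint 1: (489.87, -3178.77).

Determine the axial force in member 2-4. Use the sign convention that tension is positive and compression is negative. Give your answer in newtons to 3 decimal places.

N=6 nodes, M=9 members, R=3 reactions → 2N=12, M+R=12
member 0 (0-1): L=3.2320, (cx,cy)=(0.4728,0.8812)
member 1 (0-2): L=2.7350, (cx,cy)=(1.0000,0.0000)
member 2 (1-2): L=3.0932, (cx,cy)=(0.3902,-0.9207)
member 3 (1-3): L=2.9999, (cx,cy)=(0.9947,-0.1027)
member 4 (2-3): L=3.0999, (cx,cy)=(0.5732,0.8194)
member 5 (2-4): L=3.3120, (cx,cy)=(1.0000,0.0000)
member 6 (3-4): L=2.9678, (cx,cy)=(0.5172,-0.8559)
member 7 (3-5): L=2.7939, (cx,cy)=(0.9979,0.0651)
member 8 (4-5): L=2.9965, (cx,cy)=(0.4181,0.9084)
solve A·x = −loads:
  F[0-1] = -2434.0139 N (compression)
  F[0-2] = +1640.6008 N (tension)
  F[1-2] = -982.0143 N (compression)
  F[1-3] = -1264.0899 N (compression)
  F[2-3] = +1103.4714 N (tension)
  F[2-4] = +624.8492 N (tension)
  F[3-4] = -1208.0953 N (compression)
  F[3-5] = -0.0000 N (compression)
  F[4-5] = +0.0000 N (tension)
  Rx@0 = -489.8700 N
  Ry@0 = +2144.8176 N
  Ry@4 = +1033.9524 N

624.849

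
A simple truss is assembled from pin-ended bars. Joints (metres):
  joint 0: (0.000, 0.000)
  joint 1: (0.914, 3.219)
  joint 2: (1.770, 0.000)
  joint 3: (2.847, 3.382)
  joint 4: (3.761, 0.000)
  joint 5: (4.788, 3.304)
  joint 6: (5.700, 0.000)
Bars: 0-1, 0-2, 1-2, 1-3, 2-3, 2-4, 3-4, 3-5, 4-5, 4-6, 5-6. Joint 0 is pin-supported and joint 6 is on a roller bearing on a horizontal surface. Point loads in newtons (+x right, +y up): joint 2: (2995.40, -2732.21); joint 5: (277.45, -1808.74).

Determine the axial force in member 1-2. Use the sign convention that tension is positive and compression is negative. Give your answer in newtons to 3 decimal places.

N=7 nodes, M=11 members, R=3 reactions → 2N=14, M+R=14
member 0 (0-1): L=3.3462, (cx,cy)=(0.2731,0.9620)
member 1 (0-2): L=1.7700, (cx,cy)=(1.0000,0.0000)
member 2 (1-2): L=3.3309, (cx,cy)=(0.2570,-0.9664)
member 3 (1-3): L=1.9399, (cx,cy)=(0.9965,0.0840)
member 4 (2-3): L=3.5493, (cx,cy)=(0.3034,0.9529)
member 5 (2-4): L=1.9910, (cx,cy)=(1.0000,0.0000)
member 6 (3-4): L=3.5033, (cx,cy)=(0.2609,-0.9654)
member 7 (3-5): L=1.9426, (cx,cy)=(0.9992,-0.0402)
member 8 (4-5): L=3.4599, (cx,cy)=(0.2968,0.9549)
member 9 (4-6): L=1.9390, (cx,cy)=(1.0000,0.0000)
member 10 (5-6): L=3.4276, (cx,cy)=(0.2661,-0.9640)
solve A·x = −loads:
  F[0-1] = -2091.9091 N (compression)
  F[0-2] = +3844.2382 N (tension)
  F[1-2] = +1987.8653 N (tension)
  F[1-3] = -1086.0904 N (compression)
  F[2-3] = +851.2436 N (tension)
  F[2-4] = +1101.4013 N (tension)
  F[3-4] = -719.1849 N (compression)
  F[3-5] = -636.8334 N (compression)
  F[4-5] = +727.0444 N (tension)
  F[4-6] = +697.9639 N (tension)
  F[5-6] = -2623.1494 N (compression)
  Rx@0 = -3272.8500 N
  Ry@0 = +2012.3616 N
  Ry@6 = +2528.5884 N

1987.865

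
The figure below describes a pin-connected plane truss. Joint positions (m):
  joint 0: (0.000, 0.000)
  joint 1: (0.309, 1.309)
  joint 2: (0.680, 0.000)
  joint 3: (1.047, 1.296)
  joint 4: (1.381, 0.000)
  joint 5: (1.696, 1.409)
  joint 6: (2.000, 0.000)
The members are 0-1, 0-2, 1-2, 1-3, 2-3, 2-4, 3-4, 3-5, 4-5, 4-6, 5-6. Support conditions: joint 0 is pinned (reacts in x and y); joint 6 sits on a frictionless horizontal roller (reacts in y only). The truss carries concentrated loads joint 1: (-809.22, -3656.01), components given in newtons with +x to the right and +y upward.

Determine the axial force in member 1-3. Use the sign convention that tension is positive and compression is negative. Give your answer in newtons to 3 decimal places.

N=7 nodes, M=11 members, R=3 reactions → 2N=14, M+R=14
member 0 (0-1): L=1.3450, (cx,cy)=(0.2297,0.9733)
member 1 (0-2): L=0.6800, (cx,cy)=(1.0000,0.0000)
member 2 (1-2): L=1.3606, (cx,cy)=(0.2727,-0.9621)
member 3 (1-3): L=0.7381, (cx,cy)=(0.9998,-0.0176)
member 4 (2-3): L=1.3470, (cx,cy)=(0.2725,0.9622)
member 5 (2-4): L=0.7010, (cx,cy)=(1.0000,0.0000)
member 6 (3-4): L=1.3383, (cx,cy)=(0.2496,-0.9684)
member 7 (3-5): L=0.6588, (cx,cy)=(0.9852,0.1715)
member 8 (4-5): L=1.4438, (cx,cy)=(0.2182,0.9759)
member 9 (4-6): L=0.6190, (cx,cy)=(1.0000,0.0000)
member 10 (5-6): L=1.4414, (cx,cy)=(0.2109,-0.9775)
solve A·x = −loads:
  F[0-1] = -3720.3048 N (compression)
  F[0-2] = +45.4969 N (tension)
  F[1-2] = -35.9528 N (compression)
  F[1-3] = -35.6988 N (compression)
  F[2-3] = +35.9505 N (tension)
  F[2-4] = +25.8980 N (tension)
  F[3-4] = -39.2645 N (compression)
  F[3-5] = -16.3413 N (compression)
  F[4-5] = +38.9607 N (tension)
  F[4-6] = +7.5987 N (tension)
  F[5-6] = -36.0295 N (compression)
  Rx@0 = +809.2200 N
  Ry@0 = +3620.7909 N
  Ry@6 = +35.2191 N

-35.699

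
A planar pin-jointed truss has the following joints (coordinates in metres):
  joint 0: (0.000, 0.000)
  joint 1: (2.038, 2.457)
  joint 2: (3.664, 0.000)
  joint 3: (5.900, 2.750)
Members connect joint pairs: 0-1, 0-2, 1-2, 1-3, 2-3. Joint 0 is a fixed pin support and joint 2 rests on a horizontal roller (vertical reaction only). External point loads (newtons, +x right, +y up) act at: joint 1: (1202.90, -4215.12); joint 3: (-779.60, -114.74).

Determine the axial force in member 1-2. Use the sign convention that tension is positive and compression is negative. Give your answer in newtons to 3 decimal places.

-3227.593

N=4 nodes, M=5 members, R=3 reactions → 2N=8, M+R=8
member 0 (0-1): L=3.1922, (cx,cy)=(0.6384,0.7697)
member 1 (0-2): L=3.6640, (cx,cy)=(1.0000,0.0000)
member 2 (1-2): L=2.9463, (cx,cy)=(0.5519,-0.8339)
member 3 (1-3): L=3.8731, (cx,cy)=(0.9971,0.0757)
member 4 (2-3): L=3.5443, (cx,cy)=(0.6309,0.7759)
solve A·x = −loads:
  F[0-1] = -2051.5458 N (compression)
  F[0-2] = +1733.0610 N (tension)
  F[1-2] = -3227.5933 N (compression)
  F[1-3] = -733.5274 N (compression)
  F[2-3] = -76.3622 N (compression)
  Rx@0 = -423.3000 N
  Ry@0 = +1579.0396 N
  Ry@2 = +2750.8204 N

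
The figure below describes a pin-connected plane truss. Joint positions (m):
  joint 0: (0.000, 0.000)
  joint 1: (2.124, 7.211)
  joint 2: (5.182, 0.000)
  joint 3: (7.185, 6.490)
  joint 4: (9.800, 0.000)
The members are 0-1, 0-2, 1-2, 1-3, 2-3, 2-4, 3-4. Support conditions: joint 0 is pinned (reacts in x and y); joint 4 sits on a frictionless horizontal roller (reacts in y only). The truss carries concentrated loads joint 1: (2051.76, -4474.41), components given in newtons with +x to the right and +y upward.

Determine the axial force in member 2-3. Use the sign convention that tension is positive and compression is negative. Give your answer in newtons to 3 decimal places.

2342.916

N=5 nodes, M=7 members, R=3 reactions → 2N=10, M+R=10
member 0 (0-1): L=7.5173, (cx,cy)=(0.2825,0.9593)
member 1 (0-2): L=5.1820, (cx,cy)=(1.0000,0.0000)
member 2 (1-2): L=7.8326, (cx,cy)=(0.3904,-0.9206)
member 3 (1-3): L=5.1121, (cx,cy)=(0.9900,-0.1410)
member 4 (2-3): L=6.7921, (cx,cy)=(0.2949,0.9555)
member 5 (2-4): L=4.6180, (cx,cy)=(1.0000,0.0000)
member 6 (3-4): L=6.9970, (cx,cy)=(0.3737,-0.9275)
solve A·x = −loads:
  F[0-1] = -2079.6717 N (compression)
  F[0-2] = +2639.3671 N (tension)
  F[1-2] = -2431.7066 N (compression)
  F[1-3] = -1707.0467 N (compression)
  F[2-3] = +2342.9161 N (tension)
  F[2-4] = +999.0502 N (tension)
  F[3-4] = -2673.1843 N (compression)
  Rx@0 = -2051.7600 N
  Ry@0 = +1994.9316 N
  Ry@4 = +2479.4784 N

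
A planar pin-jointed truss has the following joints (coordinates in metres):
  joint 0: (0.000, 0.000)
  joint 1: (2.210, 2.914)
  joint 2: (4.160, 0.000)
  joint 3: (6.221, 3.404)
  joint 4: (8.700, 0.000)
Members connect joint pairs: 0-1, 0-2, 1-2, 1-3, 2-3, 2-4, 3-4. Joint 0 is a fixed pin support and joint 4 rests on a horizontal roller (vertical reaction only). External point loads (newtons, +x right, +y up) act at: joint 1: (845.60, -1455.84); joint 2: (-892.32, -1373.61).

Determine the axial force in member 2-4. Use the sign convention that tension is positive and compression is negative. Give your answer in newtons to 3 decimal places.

N=5 nodes, M=7 members, R=3 reactions → 2N=10, M+R=10
member 0 (0-1): L=3.6573, (cx,cy)=(0.6043,0.7968)
member 1 (0-2): L=4.1600, (cx,cy)=(1.0000,0.0000)
member 2 (1-2): L=3.5063, (cx,cy)=(0.5561,-0.8311)
member 3 (1-3): L=4.0408, (cx,cy)=(0.9926,0.1213)
member 4 (2-3): L=3.9793, (cx,cy)=(0.5179,0.8554)
member 5 (2-4): L=4.5400, (cx,cy)=(1.0000,0.0000)
member 6 (3-4): L=4.2110, (cx,cy)=(0.5887,-0.8084)
solve A·x = −loads:
  F[0-1] = -1907.1921 N (compression)
  F[0-2] = +1105.7557 N (tension)
  F[1-2] = -200.5883 N (compression)
  F[1-3] = -1900.5442 N (compression)
  F[2-3] = +1800.6460 N (tension)
  F[2-4] = +953.9131 N (tension)
  F[3-4] = -1620.3887 N (compression)
  Rx@0 = +46.7200 N
  Ry@0 = +1519.5991 N
  Ry@4 = +1309.8509 N

953.913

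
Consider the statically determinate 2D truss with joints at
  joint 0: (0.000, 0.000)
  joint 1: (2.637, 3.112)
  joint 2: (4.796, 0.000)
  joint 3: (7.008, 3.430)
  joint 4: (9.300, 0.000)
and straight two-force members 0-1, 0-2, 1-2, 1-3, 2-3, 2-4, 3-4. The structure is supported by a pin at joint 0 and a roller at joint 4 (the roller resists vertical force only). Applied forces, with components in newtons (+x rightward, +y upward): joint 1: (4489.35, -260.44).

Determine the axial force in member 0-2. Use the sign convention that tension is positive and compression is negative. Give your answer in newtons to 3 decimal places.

N=5 nodes, M=7 members, R=3 reactions → 2N=10, M+R=10
member 0 (0-1): L=4.0790, (cx,cy)=(0.6465,0.7629)
member 1 (0-2): L=4.7960, (cx,cy)=(1.0000,0.0000)
member 2 (1-2): L=3.7876, (cx,cy)=(0.5700,-0.8216)
member 3 (1-3): L=4.3826, (cx,cy)=(0.9974,0.0726)
member 4 (2-3): L=4.0814, (cx,cy)=(0.5420,0.8404)
member 5 (2-4): L=4.5040, (cx,cy)=(1.0000,0.0000)
member 6 (3-4): L=4.1253, (cx,cy)=(0.5556,-0.8315)
solve A·x = −loads:
  F[0-1] = +1724.4692 N (tension)
  F[0-2] = +3374.5141 N (tension)
  F[1-2] = -2110.5213 N (compression)
  F[1-3] = -2177.2145 N (compression)
  F[2-3] = +2063.3924 N (tension)
  F[2-4] = +1053.1774 N (tension)
  F[3-4] = -1895.5850 N (compression)
  Rx@0 = -4489.3500 N
  Ry@0 = -1315.6501 N
  Ry@4 = +1576.0901 N

3374.514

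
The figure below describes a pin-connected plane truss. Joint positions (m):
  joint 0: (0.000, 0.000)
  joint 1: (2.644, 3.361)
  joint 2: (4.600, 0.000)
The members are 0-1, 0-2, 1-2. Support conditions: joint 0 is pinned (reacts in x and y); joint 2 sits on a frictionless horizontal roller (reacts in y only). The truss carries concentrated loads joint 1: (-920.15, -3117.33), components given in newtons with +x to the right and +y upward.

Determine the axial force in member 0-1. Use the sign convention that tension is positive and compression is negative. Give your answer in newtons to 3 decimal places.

-2541.949

N=3 nodes, M=3 members, R=3 reactions → 2N=6, M+R=6
member 0 (0-1): L=4.2763, (cx,cy)=(0.6183,0.7860)
member 1 (0-2): L=4.6000, (cx,cy)=(1.0000,0.0000)
member 2 (1-2): L=3.8887, (cx,cy)=(0.5030,-0.8643)
solve A·x = −loads:
  F[0-1] = -2541.9490 N (compression)
  F[0-2] = +651.5019 N (tension)
  F[1-2] = -1295.2546 N (compression)
  Rx@0 = +920.1500 N
  Ry@0 = +1997.8525 N
  Ry@2 = +1119.4775 N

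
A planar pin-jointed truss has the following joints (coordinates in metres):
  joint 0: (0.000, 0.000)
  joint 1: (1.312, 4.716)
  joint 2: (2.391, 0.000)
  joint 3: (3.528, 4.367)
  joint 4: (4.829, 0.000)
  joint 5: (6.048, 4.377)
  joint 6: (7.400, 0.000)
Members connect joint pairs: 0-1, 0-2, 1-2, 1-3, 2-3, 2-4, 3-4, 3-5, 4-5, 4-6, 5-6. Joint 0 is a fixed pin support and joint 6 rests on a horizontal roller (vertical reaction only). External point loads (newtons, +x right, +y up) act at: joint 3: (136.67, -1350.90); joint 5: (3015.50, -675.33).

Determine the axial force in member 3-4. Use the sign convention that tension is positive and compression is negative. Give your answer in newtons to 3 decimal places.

N=7 nodes, M=11 members, R=3 reactions → 2N=14, M+R=14
member 0 (0-1): L=4.8951, (cx,cy)=(0.2680,0.9634)
member 1 (0-2): L=2.3910, (cx,cy)=(1.0000,0.0000)
member 2 (1-2): L=4.8379, (cx,cy)=(0.2230,-0.9748)
member 3 (1-3): L=2.2433, (cx,cy)=(0.9878,-0.1556)
member 4 (2-3): L=4.5126, (cx,cy)=(0.2520,0.9677)
member 5 (2-4): L=2.4380, (cx,cy)=(1.0000,0.0000)
member 6 (3-4): L=4.5567, (cx,cy)=(0.2855,-0.9584)
member 7 (3-5): L=2.5200, (cx,cy)=(1.0000,0.0040)
member 8 (4-5): L=4.5436, (cx,cy)=(0.2683,0.9633)
member 9 (4-6): L=2.5710, (cx,cy)=(1.0000,0.0000)
member 10 (5-6): L=4.5811, (cx,cy)=(0.2951,-0.9555)
solve A·x = −loads:
  F[0-1] = +1073.3174 N (tension)
  F[0-2] = +2864.4961 N (tension)
  F[1-2] = -1148.6327 N (compression)
  F[1-3] = +550.5597 N (tension)
  F[2-3] = +1157.0288 N (tension)
  F[2-4] = +2316.7867 N (tension)
  F[3-4] = -2482.7065 N (compression)
  F[3-5] = +1407.5748 N (tension)
  F[4-5] = +2469.9139 N (tension)
  F[4-6] = +945.2810 N (tension)
  F[5-6] = -3202.9445 N (compression)
  Rx@0 = -3152.1700 N
  Ry@0 = -1034.0474 N
  Ry@6 = +3060.2774 N

-2482.706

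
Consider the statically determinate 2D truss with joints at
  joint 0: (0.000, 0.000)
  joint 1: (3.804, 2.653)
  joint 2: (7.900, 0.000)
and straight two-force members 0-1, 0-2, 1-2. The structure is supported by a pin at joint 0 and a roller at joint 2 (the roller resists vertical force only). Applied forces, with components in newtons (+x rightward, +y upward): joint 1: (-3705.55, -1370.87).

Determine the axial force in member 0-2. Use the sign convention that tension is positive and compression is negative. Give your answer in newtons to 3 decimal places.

-902.121

N=3 nodes, M=3 members, R=3 reactions → 2N=6, M+R=6
member 0 (0-1): L=4.6378, (cx,cy)=(0.8202,0.5720)
member 1 (0-2): L=7.9000, (cx,cy)=(1.0000,0.0000)
member 2 (1-2): L=4.8801, (cx,cy)=(0.8393,-0.5436)
solve A·x = −loads:
  F[0-1] = -3417.8849 N (compression)
  F[0-2] = -902.1207 N (compression)
  F[1-2] = +1074.8199 N (tension)
  Rx@0 = +3705.5500 N
  Ry@0 = +1955.1782 N
  Ry@2 = -584.3082 N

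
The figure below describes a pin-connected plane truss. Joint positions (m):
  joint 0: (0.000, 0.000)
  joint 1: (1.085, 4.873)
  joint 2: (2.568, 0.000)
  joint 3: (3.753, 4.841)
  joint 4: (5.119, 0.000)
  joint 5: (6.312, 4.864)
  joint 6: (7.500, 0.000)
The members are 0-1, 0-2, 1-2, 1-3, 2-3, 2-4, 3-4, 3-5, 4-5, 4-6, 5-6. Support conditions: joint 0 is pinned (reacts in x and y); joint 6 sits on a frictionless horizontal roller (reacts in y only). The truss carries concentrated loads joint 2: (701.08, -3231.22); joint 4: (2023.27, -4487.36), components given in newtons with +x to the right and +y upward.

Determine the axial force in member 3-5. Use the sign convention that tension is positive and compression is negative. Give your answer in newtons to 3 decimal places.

N=7 nodes, M=11 members, R=3 reactions → 2N=14, M+R=14
member 0 (0-1): L=4.9923, (cx,cy)=(0.2173,0.9761)
member 1 (0-2): L=2.5680, (cx,cy)=(1.0000,0.0000)
member 2 (1-2): L=5.0937, (cx,cy)=(0.2911,-0.9567)
member 3 (1-3): L=2.6682, (cx,cy)=(0.9999,-0.0120)
member 4 (2-3): L=4.9839, (cx,cy)=(0.2378,0.9713)
member 5 (2-4): L=2.5510, (cx,cy)=(1.0000,0.0000)
member 6 (3-4): L=5.0300, (cx,cy)=(0.2716,-0.9624)
member 7 (3-5): L=2.5591, (cx,cy)=(1.0000,0.0090)
member 8 (4-5): L=5.0082, (cx,cy)=(0.2382,0.9712)
member 9 (4-6): L=2.3810, (cx,cy)=(1.0000,0.0000)
member 10 (5-6): L=5.0070, (cx,cy)=(0.2373,-0.9714)
solve A·x = −loads:
  F[0-1] = -3636.3557 N (compression)
  F[0-2] = +3514.6516 N (tension)
  F[1-2] = +3733.7036 N (tension)
  F[1-3] = -1877.4895 N (compression)
  F[2-3] = -350.7943 N (compression)
  F[2-4] = +3984.0308 N (tension)
  F[3-4] = +311.5420 N (tension)
  F[3-5] = -2045.4485 N (compression)
  F[4-5] = +4311.6433 N (tension)
  F[4-6] = +1018.2856 N (tension)
  F[5-6] = -4291.6960 N (compression)
  Rx@0 = -2724.3500 N
  Ry@0 = +3549.4375 N
  Ry@6 = +4169.1425 N

-2045.449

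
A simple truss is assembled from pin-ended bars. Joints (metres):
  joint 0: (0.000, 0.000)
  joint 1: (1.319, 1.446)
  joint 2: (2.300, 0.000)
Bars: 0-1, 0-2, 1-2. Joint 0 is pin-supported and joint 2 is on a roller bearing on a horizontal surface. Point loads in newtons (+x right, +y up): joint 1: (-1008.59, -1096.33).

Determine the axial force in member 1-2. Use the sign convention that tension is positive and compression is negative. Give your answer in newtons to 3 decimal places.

6.495

N=3 nodes, M=3 members, R=3 reactions → 2N=6, M+R=6
member 0 (0-1): L=1.9572, (cx,cy)=(0.6739,0.7388)
member 1 (0-2): L=2.3000, (cx,cy)=(1.0000,0.0000)
member 2 (1-2): L=1.7474, (cx,cy)=(0.5614,-0.8275)
solve A·x = −loads:
  F[0-1] = -1491.1959 N (compression)
  F[0-2] = -3.6463 N (compression)
  F[1-2] = +6.4949 N (tension)
  Rx@0 = +1008.5900 N
  Ry@0 = +1101.7047 N
  Ry@2 = -5.3747 N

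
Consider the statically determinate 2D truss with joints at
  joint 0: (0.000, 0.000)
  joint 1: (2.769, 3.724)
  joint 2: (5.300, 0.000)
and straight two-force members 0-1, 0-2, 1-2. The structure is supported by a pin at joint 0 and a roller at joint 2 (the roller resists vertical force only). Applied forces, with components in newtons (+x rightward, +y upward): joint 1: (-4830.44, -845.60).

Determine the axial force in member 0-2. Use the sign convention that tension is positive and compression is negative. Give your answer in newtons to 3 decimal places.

N=3 nodes, M=3 members, R=3 reactions → 2N=6, M+R=6
member 0 (0-1): L=4.6406, (cx,cy)=(0.5967,0.8025)
member 1 (0-2): L=5.3000, (cx,cy)=(1.0000,0.0000)
member 2 (1-2): L=4.5027, (cx,cy)=(0.5621,-0.8271)
solve A·x = −loads:
  F[0-1] = -4732.7067 N (compression)
  F[0-2] = -2006.5050 N (compression)
  F[1-2] = +3569.5978 N (tension)
  Rx@0 = +4830.4400 N
  Ry@0 = +3797.8815 N
  Ry@2 = -2952.2815 N

-2006.505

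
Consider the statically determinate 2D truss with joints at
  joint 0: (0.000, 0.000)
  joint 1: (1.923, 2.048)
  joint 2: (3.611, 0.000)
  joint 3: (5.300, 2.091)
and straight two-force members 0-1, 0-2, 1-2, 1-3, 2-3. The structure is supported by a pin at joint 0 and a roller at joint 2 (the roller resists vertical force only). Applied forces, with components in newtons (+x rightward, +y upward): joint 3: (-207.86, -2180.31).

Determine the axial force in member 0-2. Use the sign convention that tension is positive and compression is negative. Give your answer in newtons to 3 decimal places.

N=4 nodes, M=5 members, R=3 reactions → 2N=8, M+R=8
member 0 (0-1): L=2.8093, (cx,cy)=(0.6845,0.7290)
member 1 (0-2): L=3.6110, (cx,cy)=(1.0000,0.0000)
member 2 (1-2): L=2.6540, (cx,cy)=(0.6360,-0.7717)
member 3 (1-3): L=3.3773, (cx,cy)=(0.9999,0.0127)
member 4 (2-3): L=2.6879, (cx,cy)=(0.6284,0.7779)
solve A·x = −loads:
  F[0-1] = +1233.8043 N (tension)
  F[0-2] = -1052.4105 N (compression)
  F[1-2] = -1139.6914 N (compression)
  F[1-3] = +1569.5490 N (tension)
  F[2-3] = -2828.4312 N (compression)
  Rx@0 = +207.8600 N
  Ry@0 = -899.4484 N
  Ry@2 = +3079.7584 N

-1052.410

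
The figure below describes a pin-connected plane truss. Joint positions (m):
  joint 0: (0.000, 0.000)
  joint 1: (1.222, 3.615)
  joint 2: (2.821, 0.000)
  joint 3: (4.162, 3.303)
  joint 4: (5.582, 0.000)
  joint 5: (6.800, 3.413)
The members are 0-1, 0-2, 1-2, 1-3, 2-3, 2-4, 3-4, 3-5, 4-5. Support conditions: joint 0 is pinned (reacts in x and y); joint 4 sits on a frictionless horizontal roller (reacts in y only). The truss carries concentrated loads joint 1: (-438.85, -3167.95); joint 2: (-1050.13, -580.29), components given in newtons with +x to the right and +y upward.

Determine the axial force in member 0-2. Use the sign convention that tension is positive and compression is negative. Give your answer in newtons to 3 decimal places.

-459.437

N=6 nodes, M=9 members, R=3 reactions → 2N=12, M+R=12
member 0 (0-1): L=3.8160, (cx,cy)=(0.3202,0.9473)
member 1 (0-2): L=2.8210, (cx,cy)=(1.0000,0.0000)
member 2 (1-2): L=3.9529, (cx,cy)=(0.4045,-0.9145)
member 3 (1-3): L=2.9565, (cx,cy)=(0.9944,-0.1055)
member 4 (2-3): L=3.5648, (cx,cy)=(0.3762,0.9265)
member 5 (2-4): L=2.7610, (cx,cy)=(1.0000,0.0000)
member 6 (3-4): L=3.5953, (cx,cy)=(0.3950,-0.9187)
member 7 (3-5): L=2.6403, (cx,cy)=(0.9991,0.0417)
member 8 (4-5): L=3.6238, (cx,cy)=(0.3361,0.9418)
solve A·x = −loads:
  F[0-1] = -3214.9676 N (compression)
  F[0-2] = -459.4367 N (compression)
  F[1-2] = -68.3823 N (compression)
  F[1-3] = -566.1929 N (compression)
  F[2-3] = +693.7870 N (tension)
  F[2-4] = +302.0468 N (tension)
  F[3-4] = -764.7536 N (compression)
  F[3-5] = -0.0000 N (compression)
  F[4-5] = +0.0000 N (tension)
  Rx@0 = +1488.9800 N
  Ry@0 = +3045.6620 N
  Ry@4 = +702.5780 N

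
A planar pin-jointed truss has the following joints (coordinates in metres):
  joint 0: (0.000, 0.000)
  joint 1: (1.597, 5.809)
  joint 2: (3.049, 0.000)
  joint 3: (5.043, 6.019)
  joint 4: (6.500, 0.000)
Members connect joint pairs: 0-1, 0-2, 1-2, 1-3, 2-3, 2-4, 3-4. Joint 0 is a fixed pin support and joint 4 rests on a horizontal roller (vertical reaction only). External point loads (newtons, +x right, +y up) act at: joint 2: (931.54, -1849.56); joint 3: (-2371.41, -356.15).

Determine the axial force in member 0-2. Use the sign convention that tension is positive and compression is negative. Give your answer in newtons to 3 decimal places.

-544.260

N=5 nodes, M=7 members, R=3 reactions → 2N=10, M+R=10
member 0 (0-1): L=6.0245, (cx,cy)=(0.2651,0.9642)
member 1 (0-2): L=3.0490, (cx,cy)=(1.0000,0.0000)
member 2 (1-2): L=5.9877, (cx,cy)=(0.2425,-0.9702)
member 3 (1-3): L=3.4524, (cx,cy)=(0.9981,0.0608)
member 4 (2-3): L=6.3407, (cx,cy)=(0.3145,0.9493)
member 5 (2-4): L=3.4510, (cx,cy)=(1.0000,0.0000)
member 6 (3-4): L=6.1928, (cx,cy)=(0.2353,-0.9719)
solve A·x = −loads:
  F[0-1] = -3378.5997 N (compression)
  F[0-2] = -544.2600 N (compression)
  F[1-2] = +3252.1632 N (tension)
  F[1-3] = -1687.3721 N (compression)
  F[2-3] = -1375.3098 N (compression)
  F[2-4] = -254.6596 N (compression)
  F[3-4] = +1082.4057 N (tension)
  Rx@0 = +1439.8700 N
  Ry@0 = +3257.7321 N
  Ry@4 = -1052.0221 N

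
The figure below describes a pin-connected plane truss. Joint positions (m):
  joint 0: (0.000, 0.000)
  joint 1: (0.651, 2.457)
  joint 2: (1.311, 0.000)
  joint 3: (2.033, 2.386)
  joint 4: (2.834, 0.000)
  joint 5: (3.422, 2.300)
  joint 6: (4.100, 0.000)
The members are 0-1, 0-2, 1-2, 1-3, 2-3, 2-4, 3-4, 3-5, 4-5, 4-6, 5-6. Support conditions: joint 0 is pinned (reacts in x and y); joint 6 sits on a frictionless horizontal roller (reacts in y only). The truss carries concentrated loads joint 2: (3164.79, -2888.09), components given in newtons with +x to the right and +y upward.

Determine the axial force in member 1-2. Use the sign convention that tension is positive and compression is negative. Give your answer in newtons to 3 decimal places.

N=7 nodes, M=11 members, R=3 reactions → 2N=14, M+R=14
member 0 (0-1): L=2.5418, (cx,cy)=(0.2561,0.9666)
member 1 (0-2): L=1.3110, (cx,cy)=(1.0000,0.0000)
member 2 (1-2): L=2.5441, (cx,cy)=(0.2594,-0.9658)
member 3 (1-3): L=1.3838, (cx,cy)=(0.9987,-0.0513)
member 4 (2-3): L=2.4928, (cx,cy)=(0.2896,0.9571)
member 5 (2-4): L=1.5230, (cx,cy)=(1.0000,0.0000)
member 6 (3-4): L=2.5169, (cx,cy)=(0.3183,-0.9480)
member 7 (3-5): L=1.3917, (cx,cy)=(0.9981,-0.0618)
member 8 (4-5): L=2.3740, (cx,cy)=(0.2477,0.9688)
member 9 (4-6): L=1.2660, (cx,cy)=(1.0000,0.0000)
member 10 (5-6): L=2.3978, (cx,cy)=(0.2828,-0.9592)
solve A·x = −loads:
  F[0-1] = -2032.3960 N (compression)
  F[0-2] = +3685.3265 N (tension)
  F[1-2] = +2090.7951 N (tension)
  F[1-3] = -1064.3401 N (compression)
  F[2-3] = +907.7846 N (tension)
  F[2-4] = +800.0177 N (tension)
  F[3-4] = -941.4524 N (compression)
  F[3-5] = -501.3555 N (compression)
  F[4-5] = +921.2068 N (tension)
  F[4-6] = +272.2271 N (tension)
  F[5-6] = -962.7726 N (compression)
  Rx@0 = -3164.7900 N
  Ry@0 = +1964.6056 N
  Ry@6 = +923.4844 N

2090.795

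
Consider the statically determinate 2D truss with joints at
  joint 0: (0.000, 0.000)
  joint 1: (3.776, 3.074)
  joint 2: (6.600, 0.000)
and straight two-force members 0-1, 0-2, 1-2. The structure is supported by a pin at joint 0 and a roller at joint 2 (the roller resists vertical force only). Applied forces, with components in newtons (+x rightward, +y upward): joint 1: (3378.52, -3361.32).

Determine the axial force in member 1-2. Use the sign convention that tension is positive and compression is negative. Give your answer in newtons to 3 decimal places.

N=3 nodes, M=3 members, R=3 reactions → 2N=6, M+R=6
member 0 (0-1): L=4.8691, (cx,cy)=(0.7755,0.6313)
member 1 (0-2): L=6.6000, (cx,cy)=(1.0000,0.0000)
member 2 (1-2): L=4.1743, (cx,cy)=(0.6765,-0.7364)
solve A·x = −loads:
  F[0-1] = +214.3614 N (tension)
  F[0-2] = +3212.2805 N (tension)
  F[1-2] = -4748.1926 N (compression)
  Rx@0 = -3378.5200 N
  Ry@0 = -135.3338 N
  Ry@2 = +3496.6538 N

-4748.193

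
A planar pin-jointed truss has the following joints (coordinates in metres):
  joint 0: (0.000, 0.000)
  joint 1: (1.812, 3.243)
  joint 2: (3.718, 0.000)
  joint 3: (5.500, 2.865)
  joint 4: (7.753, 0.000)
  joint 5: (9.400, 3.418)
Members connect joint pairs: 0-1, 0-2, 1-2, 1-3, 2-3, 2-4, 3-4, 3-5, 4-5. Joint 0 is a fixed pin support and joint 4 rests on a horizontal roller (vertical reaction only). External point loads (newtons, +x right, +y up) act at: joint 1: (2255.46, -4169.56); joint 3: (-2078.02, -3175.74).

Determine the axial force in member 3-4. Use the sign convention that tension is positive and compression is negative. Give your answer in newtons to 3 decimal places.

N=6 nodes, M=9 members, R=3 reactions → 2N=12, M+R=12
member 0 (0-1): L=3.7149, (cx,cy)=(0.4878,0.8730)
member 1 (0-2): L=3.7180, (cx,cy)=(1.0000,0.0000)
member 2 (1-2): L=3.7616, (cx,cy)=(0.5067,-0.8621)
member 3 (1-3): L=3.7073, (cx,cy)=(0.9948,-0.1020)
member 4 (2-3): L=3.3740, (cx,cy)=(0.5282,0.8491)
member 5 (2-4): L=4.0350, (cx,cy)=(1.0000,0.0000)
member 6 (3-4): L=3.6448, (cx,cy)=(0.6181,-0.7861)
member 7 (3-5): L=3.9390, (cx,cy)=(0.9901,0.1404)
member 8 (4-5): L=3.7941, (cx,cy)=(0.4341,0.9009)
solve A·x = −loads:
  F[0-1] = -4516.0489 N (compression)
  F[0-2] = +2380.2199 N (tension)
  F[1-2] = +283.6091 N (tension)
  F[1-3] = -4626.0520 N (compression)
  F[2-3] = -287.9445 N (compression)
  F[2-4] = +2676.0037 N (tension)
  F[3-4] = -4329.0618 N (compression)
  F[3-5] = +0.0000 N (tension)
  F[4-5] = -0.0000 N (compression)
  Rx@0 = -177.4400 N
  Ry@0 = +3942.3925 N
  Ry@4 = +3402.9075 N

-4329.062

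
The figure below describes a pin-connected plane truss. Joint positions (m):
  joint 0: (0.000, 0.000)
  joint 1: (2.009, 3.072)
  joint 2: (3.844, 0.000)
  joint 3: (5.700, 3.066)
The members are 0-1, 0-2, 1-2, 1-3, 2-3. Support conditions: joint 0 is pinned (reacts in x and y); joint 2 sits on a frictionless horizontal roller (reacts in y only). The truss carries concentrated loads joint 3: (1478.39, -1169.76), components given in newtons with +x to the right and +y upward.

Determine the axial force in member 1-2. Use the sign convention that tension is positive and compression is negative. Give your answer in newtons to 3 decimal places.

-2035.545

N=4 nodes, M=5 members, R=3 reactions → 2N=8, M+R=8
member 0 (0-1): L=3.6706, (cx,cy)=(0.5473,0.8369)
member 1 (0-2): L=3.8440, (cx,cy)=(1.0000,0.0000)
member 2 (1-2): L=3.5783, (cx,cy)=(0.5128,-0.8585)
member 3 (1-3): L=3.6910, (cx,cy)=(1.0000,-0.0016)
member 4 (2-3): L=3.5840, (cx,cy)=(0.5179,0.8555)
solve A·x = −loads:
  F[0-1] = +2083.7906 N (tension)
  F[0-2] = +337.8840 N (tension)
  F[1-2] = -2035.5453 N (compression)
  F[1-3] = +2184.3564 N (tension)
  F[2-3] = -1363.2419 N (compression)
  Rx@0 = -1478.3900 N
  Ry@0 = -1743.9694 N
  Ry@2 = +2913.7294 N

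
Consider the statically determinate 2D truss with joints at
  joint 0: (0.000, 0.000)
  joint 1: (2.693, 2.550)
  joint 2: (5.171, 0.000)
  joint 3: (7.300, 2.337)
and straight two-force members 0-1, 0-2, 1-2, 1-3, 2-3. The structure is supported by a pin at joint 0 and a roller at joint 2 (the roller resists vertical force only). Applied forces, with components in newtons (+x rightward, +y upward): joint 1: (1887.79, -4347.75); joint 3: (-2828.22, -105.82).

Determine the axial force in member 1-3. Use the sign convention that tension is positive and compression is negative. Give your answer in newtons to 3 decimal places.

-2624.207

N=4 nodes, M=5 members, R=3 reactions → 2N=8, M+R=8
member 0 (0-1): L=3.7087, (cx,cy)=(0.7261,0.6876)
member 1 (0-2): L=5.1710, (cx,cy)=(1.0000,0.0000)
member 2 (1-2): L=3.5557, (cx,cy)=(0.6969,-0.7172)
member 3 (1-3): L=4.6119, (cx,cy)=(0.9989,-0.0462)
member 4 (2-3): L=3.1614, (cx,cy)=(0.6734,0.7392)
solve A·x = −loads:
  F[0-1] = -3471.9361 N (compression)
  F[0-2] = +1580.6217 N (tension)
  F[1-2] = -2564.8007 N (compression)
  F[1-3] = -2624.2074 N (compression)
  F[2-3] = -307.0973 N (compression)
  Rx@0 = +940.4300 N
  Ry@0 = +2387.1822 N
  Ry@2 = +2066.3878 N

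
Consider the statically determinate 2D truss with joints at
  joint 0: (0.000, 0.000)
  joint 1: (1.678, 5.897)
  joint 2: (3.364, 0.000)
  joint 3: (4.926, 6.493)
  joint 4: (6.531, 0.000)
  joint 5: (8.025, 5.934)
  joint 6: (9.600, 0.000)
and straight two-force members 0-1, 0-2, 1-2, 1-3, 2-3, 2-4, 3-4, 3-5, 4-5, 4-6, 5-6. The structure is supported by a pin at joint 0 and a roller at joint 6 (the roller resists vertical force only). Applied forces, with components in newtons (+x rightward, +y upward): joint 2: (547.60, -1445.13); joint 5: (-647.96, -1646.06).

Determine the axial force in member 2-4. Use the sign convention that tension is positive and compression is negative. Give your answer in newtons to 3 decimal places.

N=7 nodes, M=11 members, R=3 reactions → 2N=14, M+R=14
member 0 (0-1): L=6.1311, (cx,cy)=(0.2737,0.9618)
member 1 (0-2): L=3.3640, (cx,cy)=(1.0000,0.0000)
member 2 (1-2): L=6.1333, (cx,cy)=(0.2749,-0.9615)
member 3 (1-3): L=3.3022, (cx,cy)=(0.9836,0.1805)
member 4 (2-3): L=6.6782, (cx,cy)=(0.2339,0.9723)
member 5 (2-4): L=3.1670, (cx,cy)=(1.0000,0.0000)
member 6 (3-4): L=6.6884, (cx,cy)=(0.2400,-0.9708)
member 7 (3-5): L=3.1490, (cx,cy)=(0.9841,-0.1775)
member 8 (4-5): L=6.1192, (cx,cy)=(0.2442,0.9697)
member 9 (4-6): L=3.0690, (cx,cy)=(1.0000,0.0000)
member 10 (5-6): L=6.1395, (cx,cy)=(0.2565,-0.9665)
solve A·x = −loads:
  F[0-1] = -1673.1939 N (compression)
  F[0-2] = +357.5713 N (tension)
  F[1-2] = +1507.3174 N (tension)
  F[1-3] = -886.8468 N (compression)
  F[2-3] = -4.2351 N (compression)
  F[2-4] = +225.3135 N (tension)
  F[3-4] = +346.8491 N (tension)
  F[3-5] = -971.9422 N (compression)
  F[4-5] = -347.2224 N (compression)
  F[4-6] = +393.3202 N (tension)
  F[5-6] = -1533.1898 N (compression)
  Rx@0 = +100.3600 N
  Ry@0 = +1609.3094 N
  Ry@6 = +1481.8806 N

225.313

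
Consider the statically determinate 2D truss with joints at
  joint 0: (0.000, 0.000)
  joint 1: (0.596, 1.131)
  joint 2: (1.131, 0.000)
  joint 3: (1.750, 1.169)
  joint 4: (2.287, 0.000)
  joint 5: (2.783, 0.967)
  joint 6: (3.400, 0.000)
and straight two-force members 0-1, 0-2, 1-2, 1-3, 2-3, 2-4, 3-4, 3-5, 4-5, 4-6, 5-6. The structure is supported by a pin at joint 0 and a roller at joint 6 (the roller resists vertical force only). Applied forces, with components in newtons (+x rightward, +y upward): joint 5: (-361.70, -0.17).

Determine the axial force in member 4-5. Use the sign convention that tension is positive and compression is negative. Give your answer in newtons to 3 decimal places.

N=7 nodes, M=11 members, R=3 reactions → 2N=14, M+R=14
member 0 (0-1): L=1.2784, (cx,cy)=(0.4662,0.8847)
member 1 (0-2): L=1.1310, (cx,cy)=(1.0000,0.0000)
member 2 (1-2): L=1.2512, (cx,cy)=(0.4276,-0.9040)
member 3 (1-3): L=1.1546, (cx,cy)=(0.9995,0.0329)
member 4 (2-3): L=1.3228, (cx,cy)=(0.4680,0.8838)
member 5 (2-4): L=1.1560, (cx,cy)=(1.0000,0.0000)
member 6 (3-4): L=1.2864, (cx,cy)=(0.4174,-0.9087)
member 7 (3-5): L=1.0526, (cx,cy)=(0.9814,-0.1919)
member 8 (4-5): L=1.0868, (cx,cy)=(0.4564,0.8898)
member 9 (4-6): L=1.1130, (cx,cy)=(1.0000,0.0000)
member 10 (5-6): L=1.1471, (cx,cy)=(0.5379,-0.8430)
solve A·x = −loads:
  F[0-1] = -116.3161 N (compression)
  F[0-2] = -307.4737 N (compression)
  F[1-2] = +110.1437 N (tension)
  F[1-3] = -101.3792 N (compression)
  F[2-3] = -112.6630 N (compression)
  F[2-4] = -207.6542 N (compression)
  F[3-4] = +160.8376 N (tension)
  F[3-5] = -225.3736 N (compression)
  F[4-5] = -164.2593 N (compression)
  F[4-6] = -65.5491 N (compression)
  F[5-6] = +121.8633 N (tension)
  Rx@0 = +361.7000 N
  Ry@0 = +102.9026 N
  Ry@6 = -102.7326 N

-164.259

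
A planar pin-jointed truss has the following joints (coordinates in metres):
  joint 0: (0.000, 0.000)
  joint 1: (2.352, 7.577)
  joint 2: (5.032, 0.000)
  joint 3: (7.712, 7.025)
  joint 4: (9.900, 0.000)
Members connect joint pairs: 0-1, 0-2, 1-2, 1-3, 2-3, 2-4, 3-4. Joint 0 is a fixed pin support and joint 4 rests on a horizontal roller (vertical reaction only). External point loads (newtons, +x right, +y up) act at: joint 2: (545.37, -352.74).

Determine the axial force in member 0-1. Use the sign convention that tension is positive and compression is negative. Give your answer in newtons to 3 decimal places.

-181.613

N=5 nodes, M=7 members, R=3 reactions → 2N=10, M+R=10
member 0 (0-1): L=7.9337, (cx,cy)=(0.2965,0.9550)
member 1 (0-2): L=5.0320, (cx,cy)=(1.0000,0.0000)
member 2 (1-2): L=8.0370, (cx,cy)=(0.3335,-0.9428)
member 3 (1-3): L=5.3883, (cx,cy)=(0.9947,-0.1024)
member 4 (2-3): L=7.5188, (cx,cy)=(0.3564,0.9343)
member 5 (2-4): L=4.8680, (cx,cy)=(1.0000,0.0000)
member 6 (3-4): L=7.3579, (cx,cy)=(0.2974,-0.9548)
solve A·x = −loads:
  F[0-1] = -181.6126 N (compression)
  F[0-2] = +599.2106 N (tension)
  F[1-2] = +197.0370 N (tension)
  F[1-3] = -120.1764 N (compression)
  F[2-3] = +178.7188 N (tension)
  F[2-4] = +55.8420 N (tension)
  F[3-4] = -187.7867 N (compression)
  Rx@0 = -545.3700 N
  Ry@0 = +173.4483 N
  Ry@4 = +179.2917 N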